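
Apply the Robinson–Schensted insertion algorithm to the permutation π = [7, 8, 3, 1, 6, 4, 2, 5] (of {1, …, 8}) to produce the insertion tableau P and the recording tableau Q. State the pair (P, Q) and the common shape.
P = [1, 2, 5] / [3, 4] / [6, 8] / [7];  Q = [1, 2, 8] / [3, 5] / [4, 6] / [7];  common shape = (3, 2, 2, 1)

Row-insert the values π_1, π_2, … into P one at a time, bumping the leftmost entry strictly greater than the inserted value down to the next row. The recording tableau Q records, in position (i, j), the step at which that cell was added to P.
  Insert 7 (step 1): P = [7];  Q = [1]
  Insert 8 (step 2): P = [7, 8];  Q = [1, 2]
  Insert 3 (step 3): P = [3, 8] / [7];  Q = [1, 2] / [3]
  Insert 1 (step 4): P = [1, 8] / [3] / [7];  Q = [1, 2] / [3] / [4]
  Insert 6 (step 5): P = [1, 6] / [3, 8] / [7];  Q = [1, 2] / [3, 5] / [4]
  Insert 4 (step 6): P = [1, 4] / [3, 6] / [7, 8];  Q = [1, 2] / [3, 5] / [4, 6]
  Insert 2 (step 7): P = [1, 2] / [3, 4] / [6, 8] / [7];  Q = [1, 2] / [3, 5] / [4, 6] / [7]
  Insert 5 (step 8): P = [1, 2, 5] / [3, 4] / [6, 8] / [7];  Q = [1, 2, 8] / [3, 5] / [4, 6] / [7]
Final shape: (3, 2, 2, 1).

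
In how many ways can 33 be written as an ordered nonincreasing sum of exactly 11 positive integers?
p(33, 11 parts) = 863

Partitions of n into exactly k parts are in bijection with partitions of n − k into at most k parts (subtract 1 from each part). So p(33, exactly 11) = p(22, parts ≤ 11). Computing via the recurrence p(m, j) = p(m, j−1) + p(m−j, j) gives 863.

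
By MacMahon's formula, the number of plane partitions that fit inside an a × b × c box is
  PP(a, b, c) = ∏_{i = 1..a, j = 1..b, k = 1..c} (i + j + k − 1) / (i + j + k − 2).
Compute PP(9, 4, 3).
PP(9, 4, 3) = 13026013

Evaluate the triple product over i = 1..9, j = 1..4, k = 1..3. The factors are (2/1) · (3/2) · (4/3) · (3/2) · (4/3) · (5/4) · (4/3) · (5/4) · … (108 factors total). The numerators and denominators telescope so the product is an integer; carrying out the multiplication exactly gives PP(9, 4, 3) = 13026013.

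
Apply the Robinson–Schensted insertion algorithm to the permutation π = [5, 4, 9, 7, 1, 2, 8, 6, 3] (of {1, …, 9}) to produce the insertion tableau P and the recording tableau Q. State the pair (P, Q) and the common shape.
P = [1, 2, 3] / [4, 6, 8] / [5, 7] / [9];  Q = [1, 3, 7] / [2, 4, 8] / [5, 6] / [9];  common shape = (3, 3, 2, 1)

Row-insert the values π_1, π_2, … into P one at a time, bumping the leftmost entry strictly greater than the inserted value down to the next row. The recording tableau Q records, in position (i, j), the step at which that cell was added to P.
  Insert 5 (step 1): P = [5];  Q = [1]
  Insert 4 (step 2): P = [4] / [5];  Q = [1] / [2]
  Insert 9 (step 3): P = [4, 9] / [5];  Q = [1, 3] / [2]
  Insert 7 (step 4): P = [4, 7] / [5, 9];  Q = [1, 3] / [2, 4]
  Insert 1 (step 5): P = [1, 7] / [4, 9] / [5];  Q = [1, 3] / [2, 4] / [5]
  Insert 2 (step 6): P = [1, 2] / [4, 7] / [5, 9];  Q = [1, 3] / [2, 4] / [5, 6]
  Insert 8 (step 7): P = [1, 2, 8] / [4, 7] / [5, 9];  Q = [1, 3, 7] / [2, 4] / [5, 6]
  Insert 6 (step 8): P = [1, 2, 6] / [4, 7, 8] / [5, 9];  Q = [1, 3, 7] / [2, 4, 8] / [5, 6]
  Insert 3 (step 9): P = [1, 2, 3] / [4, 6, 8] / [5, 7] / [9];  Q = [1, 3, 7] / [2, 4, 8] / [5, 6] / [9]
Final shape: (3, 3, 2, 1).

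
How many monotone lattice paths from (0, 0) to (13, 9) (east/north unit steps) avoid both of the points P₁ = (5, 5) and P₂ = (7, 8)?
Number of paths = 345275

Inclusion–exclusion. Total paths: C(22, 13) = 497420. Through P₁: C(10, 5)·C(12, 8) = 124740. Through P₂: C(15, 7)·C(7, 6) = 45045. Since P₁ is strictly southwest of P₂, a monotone path through both must visit P₁ then P₂; paths through both = C(10, 5)·C(5, 2)·C(7, 6) = 17640. Avoid both = 497420 − 124740 − 45045 + 17640 = 345275.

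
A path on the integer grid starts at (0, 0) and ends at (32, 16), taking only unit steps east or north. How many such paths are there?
Number of paths = 2254848913647

A monotone lattice path from (0, 0) to (32, 16) consists of 32 east steps and 16 north steps in some order, so it is determined by which 32 of the 48 steps are east. The count is C(48, 32) = 2254848913647.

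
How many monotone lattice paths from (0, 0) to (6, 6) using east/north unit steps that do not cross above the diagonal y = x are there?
C_6 = 132

These NE paths below the diagonal are counted by the Catalan number C_n = (1/(n + 1)) · C(2n, n). For n = 6: C_6 = (1/7) · C(12, 6) = 924/7 = 132.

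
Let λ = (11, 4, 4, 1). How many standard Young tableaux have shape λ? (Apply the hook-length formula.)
# SYT of shape (11, 4, 4, 1) = 6046560

Hook-length formula: f^λ = n! / Π hook(c), product over all cells c of the Young diagram. For λ = (11, 4, 4, 1), n = 20 boxes. Hook lengths by row (left-to-right, top-to-bottom): [14, 12, 11, 10, 7, 6, 5, 4, 3, 2, 1]; [6, 4, 3, 2]; [5, 3, 2, 1]; [1]. Product of hooks = 402361344000. So f^λ = 20! / 402361344000 = 2432902008176640000 / 402361344000 = 6046560.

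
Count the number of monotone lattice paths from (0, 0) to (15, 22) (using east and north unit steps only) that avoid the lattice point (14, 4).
Number of paths = 9364141620

Total paths from (0, 0) to (15, 22): C(37, 15) = 9364199760. Paths through (14, 4): (paths (0, 0) → (14, 4)) × (paths (14, 4) → (15, 22)) = C(18, 14) · C(19, 1) = 3060 · 19 = 58140. Avoidance count = 9364199760 − 58140 = 9364141620.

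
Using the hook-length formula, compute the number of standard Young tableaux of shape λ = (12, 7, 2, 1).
# SYT of shape (12, 7, 2, 1) = 38201856

Hook-length formula: f^λ = n! / Π hook(c), product over all cells c of the Young diagram. For λ = (12, 7, 2, 1), n = 22 boxes. Hook lengths by row (left-to-right, top-to-bottom): [15, 13, 11, 10, 9, 8, 7, 5, 4, 3, 2, 1]; [9, 7, 5, 4, 3, 2, 1]; [3, 1]; [1]. Product of hooks = 29422673280000. So f^λ = 22! / 29422673280000 = 1124000727777607680000 / 29422673280000 = 38201856.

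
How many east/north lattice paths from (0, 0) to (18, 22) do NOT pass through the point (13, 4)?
Number of paths = 113300177180

Total paths from (0, 0) to (18, 22): C(40, 18) = 113380261800. Paths through (13, 4): (paths (0, 0) → (13, 4)) × (paths (13, 4) → (18, 22)) = C(17, 13) · C(23, 5) = 2380 · 33649 = 80084620. Avoidance count = 113380261800 − 80084620 = 113300177180.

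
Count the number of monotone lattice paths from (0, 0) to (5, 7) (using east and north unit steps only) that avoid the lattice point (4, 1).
Number of paths = 757

Total paths from (0, 0) to (5, 7): C(12, 5) = 792. Paths through (4, 1): (paths (0, 0) → (4, 1)) × (paths (4, 1) → (5, 7)) = C(5, 4) · C(7, 1) = 5 · 7 = 35. Avoidance count = 792 − 35 = 757.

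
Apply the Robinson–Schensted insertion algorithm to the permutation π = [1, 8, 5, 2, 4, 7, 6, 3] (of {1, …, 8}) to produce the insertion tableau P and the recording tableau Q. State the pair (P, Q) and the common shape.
P = [1, 2, 3, 6] / [4, 7] / [5] / [8];  Q = [1, 2, 5, 6] / [3, 7] / [4] / [8];  common shape = (4, 2, 1, 1)

Row-insert the values π_1, π_2, … into P one at a time, bumping the leftmost entry strictly greater than the inserted value down to the next row. The recording tableau Q records, in position (i, j), the step at which that cell was added to P.
  Insert 1 (step 1): P = [1];  Q = [1]
  Insert 8 (step 2): P = [1, 8];  Q = [1, 2]
  Insert 5 (step 3): P = [1, 5] / [8];  Q = [1, 2] / [3]
  Insert 2 (step 4): P = [1, 2] / [5] / [8];  Q = [1, 2] / [3] / [4]
  Insert 4 (step 5): P = [1, 2, 4] / [5] / [8];  Q = [1, 2, 5] / [3] / [4]
  Insert 7 (step 6): P = [1, 2, 4, 7] / [5] / [8];  Q = [1, 2, 5, 6] / [3] / [4]
  Insert 6 (step 7): P = [1, 2, 4, 6] / [5, 7] / [8];  Q = [1, 2, 5, 6] / [3, 7] / [4]
  Insert 3 (step 8): P = [1, 2, 3, 6] / [4, 7] / [5] / [8];  Q = [1, 2, 5, 6] / [3, 7] / [4] / [8]
Final shape: (4, 2, 1, 1).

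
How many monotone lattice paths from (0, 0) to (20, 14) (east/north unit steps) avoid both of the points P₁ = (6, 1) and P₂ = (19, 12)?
Number of paths = 880624989

Inclusion–exclusion. Total paths: C(34, 20) = 1391975640. Through P₁: C(7, 6)·C(27, 14) = 140408100. Through P₂: C(31, 19)·C(3, 1) = 423361575. Since P₁ is strictly southwest of P₂, a monotone path through both must visit P₁ then P₂; paths through both = C(7, 6)·C(24, 13)·C(3, 1) = 52419024. Avoid both = 1391975640 − 140408100 − 423361575 + 52419024 = 880624989.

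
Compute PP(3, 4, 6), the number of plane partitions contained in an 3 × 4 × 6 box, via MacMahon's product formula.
PP(3, 4, 6) = 457380

Evaluate the triple product over i = 1..3, j = 1..4, k = 1..6. The factors are (2/1) · (3/2) · (4/3) · (5/4) · (6/5) · (7/6) · (3/2) · (4/3) · … (72 factors total). The numerators and denominators telescope so the product is an integer; carrying out the multiplication exactly gives PP(3, 4, 6) = 457380.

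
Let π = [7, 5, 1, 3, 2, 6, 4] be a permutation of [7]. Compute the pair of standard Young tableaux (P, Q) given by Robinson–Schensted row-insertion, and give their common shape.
P = [1, 2, 4] / [3, 6] / [5] / [7];  Q = [1, 4, 6] / [2, 7] / [3] / [5];  common shape = (3, 2, 1, 1)

Row-insert the values π_1, π_2, … into P one at a time, bumping the leftmost entry strictly greater than the inserted value down to the next row. The recording tableau Q records, in position (i, j), the step at which that cell was added to P.
  Insert 7 (step 1): P = [7];  Q = [1]
  Insert 5 (step 2): P = [5] / [7];  Q = [1] / [2]
  Insert 1 (step 3): P = [1] / [5] / [7];  Q = [1] / [2] / [3]
  Insert 3 (step 4): P = [1, 3] / [5] / [7];  Q = [1, 4] / [2] / [3]
  Insert 2 (step 5): P = [1, 2] / [3] / [5] / [7];  Q = [1, 4] / [2] / [3] / [5]
  Insert 6 (step 6): P = [1, 2, 6] / [3] / [5] / [7];  Q = [1, 4, 6] / [2] / [3] / [5]
  Insert 4 (step 7): P = [1, 2, 4] / [3, 6] / [5] / [7];  Q = [1, 4, 6] / [2, 7] / [3] / [5]
Final shape: (3, 2, 1, 1).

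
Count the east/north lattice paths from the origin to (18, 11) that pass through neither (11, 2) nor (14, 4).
Number of paths = 32952570

Inclusion–exclusion. Total paths: C(29, 18) = 34597290. Through P₁: C(13, 11)·C(16, 7) = 892320. Through P₂: C(18, 14)·C(11, 4) = 1009800. Since P₁ is strictly southwest of P₂, a monotone path through both must visit P₁ then P₂; paths through both = C(13, 11)·C(5, 3)·C(11, 4) = 257400. Avoid both = 34597290 − 892320 − 1009800 + 257400 = 32952570.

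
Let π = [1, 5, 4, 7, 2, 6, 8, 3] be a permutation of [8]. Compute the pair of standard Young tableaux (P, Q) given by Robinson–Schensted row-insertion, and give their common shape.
P = [1, 2, 3, 8] / [4, 6] / [5, 7];  Q = [1, 2, 4, 7] / [3, 6] / [5, 8];  common shape = (4, 2, 2)

Row-insert the values π_1, π_2, … into P one at a time, bumping the leftmost entry strictly greater than the inserted value down to the next row. The recording tableau Q records, in position (i, j), the step at which that cell was added to P.
  Insert 1 (step 1): P = [1];  Q = [1]
  Insert 5 (step 2): P = [1, 5];  Q = [1, 2]
  Insert 4 (step 3): P = [1, 4] / [5];  Q = [1, 2] / [3]
  Insert 7 (step 4): P = [1, 4, 7] / [5];  Q = [1, 2, 4] / [3]
  Insert 2 (step 5): P = [1, 2, 7] / [4] / [5];  Q = [1, 2, 4] / [3] / [5]
  Insert 6 (step 6): P = [1, 2, 6] / [4, 7] / [5];  Q = [1, 2, 4] / [3, 6] / [5]
  Insert 8 (step 7): P = [1, 2, 6, 8] / [4, 7] / [5];  Q = [1, 2, 4, 7] / [3, 6] / [5]
  Insert 3 (step 8): P = [1, 2, 3, 8] / [4, 6] / [5, 7];  Q = [1, 2, 4, 7] / [3, 6] / [5, 8]
Final shape: (4, 2, 2).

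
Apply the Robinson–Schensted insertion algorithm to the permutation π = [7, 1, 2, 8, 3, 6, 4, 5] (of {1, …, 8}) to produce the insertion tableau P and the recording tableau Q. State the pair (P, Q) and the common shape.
P = [1, 2, 3, 4, 5] / [6, 8] / [7];  Q = [1, 3, 4, 6, 8] / [2, 5] / [7];  common shape = (5, 2, 1)

Row-insert the values π_1, π_2, … into P one at a time, bumping the leftmost entry strictly greater than the inserted value down to the next row. The recording tableau Q records, in position (i, j), the step at which that cell was added to P.
  Insert 7 (step 1): P = [7];  Q = [1]
  Insert 1 (step 2): P = [1] / [7];  Q = [1] / [2]
  Insert 2 (step 3): P = [1, 2] / [7];  Q = [1, 3] / [2]
  Insert 8 (step 4): P = [1, 2, 8] / [7];  Q = [1, 3, 4] / [2]
  Insert 3 (step 5): P = [1, 2, 3] / [7, 8];  Q = [1, 3, 4] / [2, 5]
  Insert 6 (step 6): P = [1, 2, 3, 6] / [7, 8];  Q = [1, 3, 4, 6] / [2, 5]
  Insert 4 (step 7): P = [1, 2, 3, 4] / [6, 8] / [7];  Q = [1, 3, 4, 6] / [2, 5] / [7]
  Insert 5 (step 8): P = [1, 2, 3, 4, 5] / [6, 8] / [7];  Q = [1, 3, 4, 6, 8] / [2, 5] / [7]
Final shape: (5, 2, 1).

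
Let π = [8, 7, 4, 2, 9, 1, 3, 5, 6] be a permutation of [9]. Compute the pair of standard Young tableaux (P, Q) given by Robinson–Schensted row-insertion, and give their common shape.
P = [1, 3, 5, 6] / [2, 9] / [4] / [7] / [8];  Q = [1, 5, 8, 9] / [2, 7] / [3] / [4] / [6];  common shape = (4, 2, 1, 1, 1)

Row-insert the values π_1, π_2, … into P one at a time, bumping the leftmost entry strictly greater than the inserted value down to the next row. The recording tableau Q records, in position (i, j), the step at which that cell was added to P.
  Insert 8 (step 1): P = [8];  Q = [1]
  Insert 7 (step 2): P = [7] / [8];  Q = [1] / [2]
  Insert 4 (step 3): P = [4] / [7] / [8];  Q = [1] / [2] / [3]
  Insert 2 (step 4): P = [2] / [4] / [7] / [8];  Q = [1] / [2] / [3] / [4]
  Insert 9 (step 5): P = [2, 9] / [4] / [7] / [8];  Q = [1, 5] / [2] / [3] / [4]
  Insert 1 (step 6): P = [1, 9] / [2] / [4] / [7] / [8];  Q = [1, 5] / [2] / [3] / [4] / [6]
  Insert 3 (step 7): P = [1, 3] / [2, 9] / [4] / [7] / [8];  Q = [1, 5] / [2, 7] / [3] / [4] / [6]
  Insert 5 (step 8): P = [1, 3, 5] / [2, 9] / [4] / [7] / [8];  Q = [1, 5, 8] / [2, 7] / [3] / [4] / [6]
  Insert 6 (step 9): P = [1, 3, 5, 6] / [2, 9] / [4] / [7] / [8];  Q = [1, 5, 8, 9] / [2, 7] / [3] / [4] / [6]
Final shape: (4, 2, 1, 1, 1).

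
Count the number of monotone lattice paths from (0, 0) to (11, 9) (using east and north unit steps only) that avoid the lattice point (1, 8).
Number of paths = 167861

Total paths from (0, 0) to (11, 9): C(20, 11) = 167960. Paths through (1, 8): (paths (0, 0) → (1, 8)) × (paths (1, 8) → (11, 9)) = C(9, 1) · C(11, 10) = 9 · 11 = 99. Avoidance count = 167960 − 99 = 167861.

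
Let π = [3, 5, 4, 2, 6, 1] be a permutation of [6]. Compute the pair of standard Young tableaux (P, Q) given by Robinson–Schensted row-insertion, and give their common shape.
P = [1, 4, 6] / [2] / [3] / [5];  Q = [1, 2, 5] / [3] / [4] / [6];  common shape = (3, 1, 1, 1)

Row-insert the values π_1, π_2, … into P one at a time, bumping the leftmost entry strictly greater than the inserted value down to the next row. The recording tableau Q records, in position (i, j), the step at which that cell was added to P.
  Insert 3 (step 1): P = [3];  Q = [1]
  Insert 5 (step 2): P = [3, 5];  Q = [1, 2]
  Insert 4 (step 3): P = [3, 4] / [5];  Q = [1, 2] / [3]
  Insert 2 (step 4): P = [2, 4] / [3] / [5];  Q = [1, 2] / [3] / [4]
  Insert 6 (step 5): P = [2, 4, 6] / [3] / [5];  Q = [1, 2, 5] / [3] / [4]
  Insert 1 (step 6): P = [1, 4, 6] / [2] / [3] / [5];  Q = [1, 2, 5] / [3] / [4] / [6]
Final shape: (3, 1, 1, 1).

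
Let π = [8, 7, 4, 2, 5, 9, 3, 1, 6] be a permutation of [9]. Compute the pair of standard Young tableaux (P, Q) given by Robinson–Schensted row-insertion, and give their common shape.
P = [1, 3, 6] / [2, 5, 9] / [4] / [7] / [8];  Q = [1, 5, 6] / [2, 7, 9] / [3] / [4] / [8];  common shape = (3, 3, 1, 1, 1)

Row-insert the values π_1, π_2, … into P one at a time, bumping the leftmost entry strictly greater than the inserted value down to the next row. The recording tableau Q records, in position (i, j), the step at which that cell was added to P.
  Insert 8 (step 1): P = [8];  Q = [1]
  Insert 7 (step 2): P = [7] / [8];  Q = [1] / [2]
  Insert 4 (step 3): P = [4] / [7] / [8];  Q = [1] / [2] / [3]
  Insert 2 (step 4): P = [2] / [4] / [7] / [8];  Q = [1] / [2] / [3] / [4]
  Insert 5 (step 5): P = [2, 5] / [4] / [7] / [8];  Q = [1, 5] / [2] / [3] / [4]
  Insert 9 (step 6): P = [2, 5, 9] / [4] / [7] / [8];  Q = [1, 5, 6] / [2] / [3] / [4]
  Insert 3 (step 7): P = [2, 3, 9] / [4, 5] / [7] / [8];  Q = [1, 5, 6] / [2, 7] / [3] / [4]
  Insert 1 (step 8): P = [1, 3, 9] / [2, 5] / [4] / [7] / [8];  Q = [1, 5, 6] / [2, 7] / [3] / [4] / [8]
  Insert 6 (step 9): P = [1, 3, 6] / [2, 5, 9] / [4] / [7] / [8];  Q = [1, 5, 6] / [2, 7, 9] / [3] / [4] / [8]
Final shape: (3, 3, 1, 1, 1).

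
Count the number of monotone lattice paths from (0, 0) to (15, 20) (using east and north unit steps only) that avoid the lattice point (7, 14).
Number of paths = 2898754320

Total paths from (0, 0) to (15, 20): C(35, 15) = 3247943160. Paths through (7, 14): (paths (0, 0) → (7, 14)) × (paths (7, 14) → (15, 20)) = C(21, 7) · C(14, 8) = 116280 · 3003 = 349188840. Avoidance count = 3247943160 − 349188840 = 2898754320.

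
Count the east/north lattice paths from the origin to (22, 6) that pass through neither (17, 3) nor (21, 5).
Number of paths = 215540

Inclusion–exclusion. Total paths: C(28, 22) = 376740. Through P₁: C(20, 17)·C(8, 5) = 63840. Through P₂: C(26, 21)·C(2, 1) = 131560. Since P₁ is strictly southwest of P₂, a monotone path through both must visit P₁ then P₂; paths through both = C(20, 17)·C(6, 4)·C(2, 1) = 34200. Avoid both = 376740 − 63840 − 131560 + 34200 = 215540.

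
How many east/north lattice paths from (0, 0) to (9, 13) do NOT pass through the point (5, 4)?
Number of paths = 407330

Total paths from (0, 0) to (9, 13): C(22, 9) = 497420. Paths through (5, 4): (paths (0, 0) → (5, 4)) × (paths (5, 4) → (9, 13)) = C(9, 5) · C(13, 4) = 126 · 715 = 90090. Avoidance count = 497420 − 90090 = 407330.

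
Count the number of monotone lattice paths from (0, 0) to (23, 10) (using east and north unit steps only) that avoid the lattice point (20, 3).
Number of paths = 92348520

Total paths from (0, 0) to (23, 10): C(33, 23) = 92561040. Paths through (20, 3): (paths (0, 0) → (20, 3)) × (paths (20, 3) → (23, 10)) = C(23, 20) · C(10, 3) = 1771 · 120 = 212520. Avoidance count = 92561040 − 212520 = 92348520.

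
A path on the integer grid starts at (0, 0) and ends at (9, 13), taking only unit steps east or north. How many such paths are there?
Number of paths = 497420

A monotone lattice path from (0, 0) to (9, 13) consists of 9 east steps and 13 north steps in some order, so it is determined by which 9 of the 22 steps are east. The count is C(22, 9) = 497420.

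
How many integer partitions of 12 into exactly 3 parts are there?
p(12, 3 parts) = 12

Partitions of n into exactly k parts ↔ partitions of n − k into at most k parts (subtract 1 from each part). For n = 12, k = 3, the partitions are: 10+1+1, 9+2+1, 8+3+1, 8+2+2, 7+4+1, 7+3+2, 6+5+1, 6+4+2, 6+3+3, 5+5+2, 5+4+3, 4+4+4. Count = 12.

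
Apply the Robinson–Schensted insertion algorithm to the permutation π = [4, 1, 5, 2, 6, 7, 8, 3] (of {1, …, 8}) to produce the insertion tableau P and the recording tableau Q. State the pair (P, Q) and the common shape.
P = [1, 2, 3, 7, 8] / [4, 5, 6];  Q = [1, 3, 5, 6, 7] / [2, 4, 8];  common shape = (5, 3)

Row-insert the values π_1, π_2, … into P one at a time, bumping the leftmost entry strictly greater than the inserted value down to the next row. The recording tableau Q records, in position (i, j), the step at which that cell was added to P.
  Insert 4 (step 1): P = [4];  Q = [1]
  Insert 1 (step 2): P = [1] / [4];  Q = [1] / [2]
  Insert 5 (step 3): P = [1, 5] / [4];  Q = [1, 3] / [2]
  Insert 2 (step 4): P = [1, 2] / [4, 5];  Q = [1, 3] / [2, 4]
  Insert 6 (step 5): P = [1, 2, 6] / [4, 5];  Q = [1, 3, 5] / [2, 4]
  Insert 7 (step 6): P = [1, 2, 6, 7] / [4, 5];  Q = [1, 3, 5, 6] / [2, 4]
  Insert 8 (step 7): P = [1, 2, 6, 7, 8] / [4, 5];  Q = [1, 3, 5, 6, 7] / [2, 4]
  Insert 3 (step 8): P = [1, 2, 3, 7, 8] / [4, 5, 6];  Q = [1, 3, 5, 6, 7] / [2, 4, 8]
Final shape: (5, 3).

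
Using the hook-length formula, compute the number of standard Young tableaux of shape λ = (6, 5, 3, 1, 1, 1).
# SYT of shape (6, 5, 3, 1, 1, 1) = 2475200

Hook-length formula: f^λ = n! / Π hook(c), product over all cells c of the Young diagram. For λ = (6, 5, 3, 1, 1, 1), n = 17 boxes. Hook lengths by row (left-to-right, top-to-bottom): [11, 7, 6, 4, 3, 1]; [9, 5, 4, 2, 1]; [6, 2, 1]; [3]; [2]; [1]. Product of hooks = 143700480. So f^λ = 17! / 143700480 = 355687428096000 / 143700480 = 2475200.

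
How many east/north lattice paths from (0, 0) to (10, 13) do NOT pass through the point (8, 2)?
Number of paths = 1140556

Total paths from (0, 0) to (10, 13): C(23, 10) = 1144066. Paths through (8, 2): (paths (0, 0) → (8, 2)) × (paths (8, 2) → (10, 13)) = C(10, 8) · C(13, 2) = 45 · 78 = 3510. Avoidance count = 1144066 − 3510 = 1140556.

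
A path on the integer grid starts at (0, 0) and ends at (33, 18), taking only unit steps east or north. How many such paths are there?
Number of paths = 27900908274925

A monotone lattice path from (0, 0) to (33, 18) consists of 33 east steps and 18 north steps in some order, so it is determined by which 33 of the 51 steps are east. The count is C(51, 33) = 27900908274925.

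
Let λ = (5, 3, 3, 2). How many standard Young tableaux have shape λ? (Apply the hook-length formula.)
# SYT of shape (5, 3, 3, 2) = 11583

Hook-length formula: f^λ = n! / Π hook(c), product over all cells c of the Young diagram. For λ = (5, 3, 3, 2), n = 13 boxes. Hook lengths by row (left-to-right, top-to-bottom): [8, 7, 5, 2, 1]; [5, 4, 2]; [4, 3, 1]; [2, 1]. Product of hooks = 537600. So f^λ = 13! / 537600 = 6227020800 / 537600 = 11583.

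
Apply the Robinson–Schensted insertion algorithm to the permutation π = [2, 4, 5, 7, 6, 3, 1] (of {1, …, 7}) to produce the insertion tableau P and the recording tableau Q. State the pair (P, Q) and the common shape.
P = [1, 3, 5, 6] / [2] / [4] / [7];  Q = [1, 2, 3, 4] / [5] / [6] / [7];  common shape = (4, 1, 1, 1)

Row-insert the values π_1, π_2, … into P one at a time, bumping the leftmost entry strictly greater than the inserted value down to the next row. The recording tableau Q records, in position (i, j), the step at which that cell was added to P.
  Insert 2 (step 1): P = [2];  Q = [1]
  Insert 4 (step 2): P = [2, 4];  Q = [1, 2]
  Insert 5 (step 3): P = [2, 4, 5];  Q = [1, 2, 3]
  Insert 7 (step 4): P = [2, 4, 5, 7];  Q = [1, 2, 3, 4]
  Insert 6 (step 5): P = [2, 4, 5, 6] / [7];  Q = [1, 2, 3, 4] / [5]
  Insert 3 (step 6): P = [2, 3, 5, 6] / [4] / [7];  Q = [1, 2, 3, 4] / [5] / [6]
  Insert 1 (step 7): P = [1, 3, 5, 6] / [2] / [4] / [7];  Q = [1, 2, 3, 4] / [5] / [6] / [7]
Final shape: (4, 1, 1, 1).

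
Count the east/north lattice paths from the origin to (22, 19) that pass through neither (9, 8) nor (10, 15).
Number of paths = 178386219960

Inclusion–exclusion. Total paths: C(41, 22) = 244662670200. Through P₁: C(17, 9)·C(24, 13) = 60681260640. Through P₂: C(25, 10)·C(16, 12) = 5949143200. Since P₁ is strictly southwest of P₂, a monotone path through both must visit P₁ then P₂; paths through both = C(17, 9)·C(8, 1)·C(16, 12) = 353953600. Avoid both = 244662670200 − 60681260640 − 5949143200 + 353953600 = 178386219960.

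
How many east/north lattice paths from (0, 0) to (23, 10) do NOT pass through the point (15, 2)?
Number of paths = 90810720

Total paths from (0, 0) to (23, 10): C(33, 23) = 92561040. Paths through (15, 2): (paths (0, 0) → (15, 2)) × (paths (15, 2) → (23, 10)) = C(17, 15) · C(16, 8) = 136 · 12870 = 1750320. Avoidance count = 92561040 − 1750320 = 90810720.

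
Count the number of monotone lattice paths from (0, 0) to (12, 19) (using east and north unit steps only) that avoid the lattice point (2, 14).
Number of paths = 140760165

Total paths from (0, 0) to (12, 19): C(31, 12) = 141120525. Paths through (2, 14): (paths (0, 0) → (2, 14)) × (paths (2, 14) → (12, 19)) = C(16, 2) · C(15, 10) = 120 · 3003 = 360360. Avoidance count = 141120525 − 360360 = 140760165.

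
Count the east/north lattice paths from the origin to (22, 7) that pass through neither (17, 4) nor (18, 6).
Number of paths = 642415

Inclusion–exclusion. Total paths: C(29, 22) = 1560780. Through P₁: C(21, 17)·C(8, 5) = 335160. Through P₂: C(24, 18)·C(5, 4) = 672980. Since P₁ is strictly southwest of P₂, a monotone path through both must visit P₁ then P₂; paths through both = C(21, 17)·C(3, 1)·C(5, 4) = 89775. Avoid both = 1560780 − 335160 − 672980 + 89775 = 642415.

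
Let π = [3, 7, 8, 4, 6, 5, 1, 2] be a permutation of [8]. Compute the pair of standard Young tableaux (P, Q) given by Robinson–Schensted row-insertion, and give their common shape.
P = [1, 2, 5] / [3, 4] / [6, 8] / [7];  Q = [1, 2, 3] / [4, 5] / [6, 8] / [7];  common shape = (3, 2, 2, 1)

Row-insert the values π_1, π_2, … into P one at a time, bumping the leftmost entry strictly greater than the inserted value down to the next row. The recording tableau Q records, in position (i, j), the step at which that cell was added to P.
  Insert 3 (step 1): P = [3];  Q = [1]
  Insert 7 (step 2): P = [3, 7];  Q = [1, 2]
  Insert 8 (step 3): P = [3, 7, 8];  Q = [1, 2, 3]
  Insert 4 (step 4): P = [3, 4, 8] / [7];  Q = [1, 2, 3] / [4]
  Insert 6 (step 5): P = [3, 4, 6] / [7, 8];  Q = [1, 2, 3] / [4, 5]
  Insert 5 (step 6): P = [3, 4, 5] / [6, 8] / [7];  Q = [1, 2, 3] / [4, 5] / [6]
  Insert 1 (step 7): P = [1, 4, 5] / [3, 8] / [6] / [7];  Q = [1, 2, 3] / [4, 5] / [6] / [7]
  Insert 2 (step 8): P = [1, 2, 5] / [3, 4] / [6, 8] / [7];  Q = [1, 2, 3] / [4, 5] / [6, 8] / [7]
Final shape: (3, 2, 2, 1).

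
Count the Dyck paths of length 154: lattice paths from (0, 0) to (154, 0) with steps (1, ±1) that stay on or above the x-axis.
C_77 = 18793142726809884575211361279087545193250040

These Dyck paths are counted by the Catalan number C_n = (1/(n + 1)) · C(2n, n). For n = 77: C_77 = (1/78) · C(154, 77) = 1465865132691170996866486179768828525073503120/78 = 18793142726809884575211361279087545193250040.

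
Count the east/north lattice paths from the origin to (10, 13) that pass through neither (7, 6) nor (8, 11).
Number of paths = 546430

Inclusion–exclusion. Total paths: C(23, 10) = 1144066. Through P₁: C(13, 7)·C(10, 3) = 205920. Through P₂: C(19, 8)·C(4, 2) = 453492. Since P₁ is strictly southwest of P₂, a monotone path through both must visit P₁ then P₂; paths through both = C(13, 7)·C(6, 1)·C(4, 2) = 61776. Avoid both = 1144066 − 205920 − 453492 + 61776 = 546430.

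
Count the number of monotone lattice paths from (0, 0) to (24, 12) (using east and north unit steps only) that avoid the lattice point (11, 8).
Number of paths = 1071792540

Total paths from (0, 0) to (24, 12): C(36, 24) = 1251677700. Paths through (11, 8): (paths (0, 0) → (11, 8)) × (paths (11, 8) → (24, 12)) = C(19, 11) · C(17, 13) = 75582 · 2380 = 179885160. Avoidance count = 1251677700 − 179885160 = 1071792540.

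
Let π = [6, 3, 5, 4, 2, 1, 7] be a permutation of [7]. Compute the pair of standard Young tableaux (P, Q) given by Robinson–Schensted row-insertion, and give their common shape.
P = [1, 4, 7] / [2] / [3] / [5] / [6];  Q = [1, 3, 7] / [2] / [4] / [5] / [6];  common shape = (3, 1, 1, 1, 1)

Row-insert the values π_1, π_2, … into P one at a time, bumping the leftmost entry strictly greater than the inserted value down to the next row. The recording tableau Q records, in position (i, j), the step at which that cell was added to P.
  Insert 6 (step 1): P = [6];  Q = [1]
  Insert 3 (step 2): P = [3] / [6];  Q = [1] / [2]
  Insert 5 (step 3): P = [3, 5] / [6];  Q = [1, 3] / [2]
  Insert 4 (step 4): P = [3, 4] / [5] / [6];  Q = [1, 3] / [2] / [4]
  Insert 2 (step 5): P = [2, 4] / [3] / [5] / [6];  Q = [1, 3] / [2] / [4] / [5]
  Insert 1 (step 6): P = [1, 4] / [2] / [3] / [5] / [6];  Q = [1, 3] / [2] / [4] / [5] / [6]
  Insert 7 (step 7): P = [1, 4, 7] / [2] / [3] / [5] / [6];  Q = [1, 3, 7] / [2] / [4] / [5] / [6]
Final shape: (3, 1, 1, 1, 1).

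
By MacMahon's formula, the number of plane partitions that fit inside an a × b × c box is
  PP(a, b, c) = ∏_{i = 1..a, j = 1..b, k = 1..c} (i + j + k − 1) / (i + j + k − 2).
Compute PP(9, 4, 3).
PP(9, 4, 3) = 13026013

Evaluate the triple product over i = 1..9, j = 1..4, k = 1..3. The factors are (2/1) · (3/2) · (4/3) · (3/2) · (4/3) · (5/4) · (4/3) · (5/4) · … (108 factors total). The numerators and denominators telescope so the product is an integer; carrying out the multiplication exactly gives PP(9, 4, 3) = 13026013.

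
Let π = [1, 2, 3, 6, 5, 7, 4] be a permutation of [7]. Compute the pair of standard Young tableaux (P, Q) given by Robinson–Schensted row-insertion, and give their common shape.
P = [1, 2, 3, 4, 7] / [5] / [6];  Q = [1, 2, 3, 4, 6] / [5] / [7];  common shape = (5, 1, 1)

Row-insert the values π_1, π_2, … into P one at a time, bumping the leftmost entry strictly greater than the inserted value down to the next row. The recording tableau Q records, in position (i, j), the step at which that cell was added to P.
  Insert 1 (step 1): P = [1];  Q = [1]
  Insert 2 (step 2): P = [1, 2];  Q = [1, 2]
  Insert 3 (step 3): P = [1, 2, 3];  Q = [1, 2, 3]
  Insert 6 (step 4): P = [1, 2, 3, 6];  Q = [1, 2, 3, 4]
  Insert 5 (step 5): P = [1, 2, 3, 5] / [6];  Q = [1, 2, 3, 4] / [5]
  Insert 7 (step 6): P = [1, 2, 3, 5, 7] / [6];  Q = [1, 2, 3, 4, 6] / [5]
  Insert 4 (step 7): P = [1, 2, 3, 4, 7] / [5] / [6];  Q = [1, 2, 3, 4, 6] / [5] / [7]
Final shape: (5, 1, 1).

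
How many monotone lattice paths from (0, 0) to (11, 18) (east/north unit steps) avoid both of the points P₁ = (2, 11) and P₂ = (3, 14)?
Number of paths = 33522810

Inclusion–exclusion. Total paths: C(29, 11) = 34597290. Through P₁: C(13, 2)·C(16, 9) = 892320. Through P₂: C(17, 3)·C(12, 8) = 336600. Since P₁ is strictly southwest of P₂, a monotone path through both must visit P₁ then P₂; paths through both = C(13, 2)·C(4, 1)·C(12, 8) = 154440. Avoid both = 34597290 − 892320 − 336600 + 154440 = 33522810.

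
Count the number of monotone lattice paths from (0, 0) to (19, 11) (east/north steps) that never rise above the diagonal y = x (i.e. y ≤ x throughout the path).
Number of paths = 24582285

By the reflection principle (André's argument), the number of monotone paths to (19, 11) with n ≤ m that never go above y = x is C(30, 19) − C(30, 20) = 54627300 − 30045015 = 24582285.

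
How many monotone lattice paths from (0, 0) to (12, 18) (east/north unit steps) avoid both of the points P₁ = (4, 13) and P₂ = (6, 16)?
Number of paths = 82007401

Inclusion–exclusion. Total paths: C(30, 12) = 86493225. Through P₁: C(17, 4)·C(13, 8) = 3063060. Through P₂: C(22, 6)·C(8, 6) = 2089164. Since P₁ is strictly southwest of P₂, a monotone path through both must visit P₁ then P₂; paths through both = C(17, 4)·C(5, 2)·C(8, 6) = 666400. Avoid both = 86493225 − 3063060 − 2089164 + 666400 = 82007401.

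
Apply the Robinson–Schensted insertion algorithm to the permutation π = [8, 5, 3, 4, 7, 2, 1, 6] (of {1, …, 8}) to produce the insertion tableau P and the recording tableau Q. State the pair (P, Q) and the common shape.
P = [1, 4, 6] / [2, 7] / [3] / [5] / [8];  Q = [1, 4, 5] / [2, 8] / [3] / [6] / [7];  common shape = (3, 2, 1, 1, 1)

Row-insert the values π_1, π_2, … into P one at a time, bumping the leftmost entry strictly greater than the inserted value down to the next row. The recording tableau Q records, in position (i, j), the step at which that cell was added to P.
  Insert 8 (step 1): P = [8];  Q = [1]
  Insert 5 (step 2): P = [5] / [8];  Q = [1] / [2]
  Insert 3 (step 3): P = [3] / [5] / [8];  Q = [1] / [2] / [3]
  Insert 4 (step 4): P = [3, 4] / [5] / [8];  Q = [1, 4] / [2] / [3]
  Insert 7 (step 5): P = [3, 4, 7] / [5] / [8];  Q = [1, 4, 5] / [2] / [3]
  Insert 2 (step 6): P = [2, 4, 7] / [3] / [5] / [8];  Q = [1, 4, 5] / [2] / [3] / [6]
  Insert 1 (step 7): P = [1, 4, 7] / [2] / [3] / [5] / [8];  Q = [1, 4, 5] / [2] / [3] / [6] / [7]
  Insert 6 (step 8): P = [1, 4, 6] / [2, 7] / [3] / [5] / [8];  Q = [1, 4, 5] / [2, 8] / [3] / [6] / [7]
Final shape: (3, 2, 1, 1, 1).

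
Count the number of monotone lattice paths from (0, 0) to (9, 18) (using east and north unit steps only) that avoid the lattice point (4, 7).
Number of paths = 3245385

Total paths from (0, 0) to (9, 18): C(27, 9) = 4686825. Paths through (4, 7): (paths (0, 0) → (4, 7)) × (paths (4, 7) → (9, 18)) = C(11, 4) · C(16, 5) = 330 · 4368 = 1441440. Avoidance count = 4686825 − 1441440 = 3245385.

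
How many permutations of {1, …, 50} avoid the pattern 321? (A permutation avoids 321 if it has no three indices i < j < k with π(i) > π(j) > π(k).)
C_50 = 1978261657756160653623774456

These 321-avoiding permutations are counted by the Catalan number C_n = (1/(n + 1)) · C(2n, n). For n = 50: C_50 = (1/51) · C(100, 50) = 100891344545564193334812497256/51 = 1978261657756160653623774456.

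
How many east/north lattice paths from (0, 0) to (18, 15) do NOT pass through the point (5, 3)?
Number of paths = 745941520

Total paths from (0, 0) to (18, 15): C(33, 18) = 1037158320. Paths through (5, 3): (paths (0, 0) → (5, 3)) × (paths (5, 3) → (18, 15)) = C(8, 5) · C(25, 13) = 56 · 5200300 = 291216800. Avoidance count = 1037158320 − 291216800 = 745941520.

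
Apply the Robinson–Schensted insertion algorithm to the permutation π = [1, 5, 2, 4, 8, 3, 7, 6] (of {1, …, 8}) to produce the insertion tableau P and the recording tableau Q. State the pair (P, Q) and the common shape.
P = [1, 2, 3, 6] / [4, 7] / [5, 8];  Q = [1, 2, 4, 5] / [3, 7] / [6, 8];  common shape = (4, 2, 2)

Row-insert the values π_1, π_2, … into P one at a time, bumping the leftmost entry strictly greater than the inserted value down to the next row. The recording tableau Q records, in position (i, j), the step at which that cell was added to P.
  Insert 1 (step 1): P = [1];  Q = [1]
  Insert 5 (step 2): P = [1, 5];  Q = [1, 2]
  Insert 2 (step 3): P = [1, 2] / [5];  Q = [1, 2] / [3]
  Insert 4 (step 4): P = [1, 2, 4] / [5];  Q = [1, 2, 4] / [3]
  Insert 8 (step 5): P = [1, 2, 4, 8] / [5];  Q = [1, 2, 4, 5] / [3]
  Insert 3 (step 6): P = [1, 2, 3, 8] / [4] / [5];  Q = [1, 2, 4, 5] / [3] / [6]
  Insert 7 (step 7): P = [1, 2, 3, 7] / [4, 8] / [5];  Q = [1, 2, 4, 5] / [3, 7] / [6]
  Insert 6 (step 8): P = [1, 2, 3, 6] / [4, 7] / [5, 8];  Q = [1, 2, 4, 5] / [3, 7] / [6, 8]
Final shape: (4, 2, 2).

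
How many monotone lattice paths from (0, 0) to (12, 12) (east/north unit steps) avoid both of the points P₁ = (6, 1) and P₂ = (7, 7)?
Number of paths = 1765008

Inclusion–exclusion. Total paths: C(24, 12) = 2704156. Through P₁: C(7, 6)·C(17, 6) = 86632. Through P₂: C(14, 7)·C(10, 5) = 864864. Since P₁ is strictly southwest of P₂, a monotone path through both must visit P₁ then P₂; paths through both = C(7, 6)·C(7, 1)·C(10, 5) = 12348. Avoid both = 2704156 − 86632 − 864864 + 12348 = 1765008.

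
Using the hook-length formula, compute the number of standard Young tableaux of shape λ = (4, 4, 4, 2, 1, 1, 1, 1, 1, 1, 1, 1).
# SYT of shape (4, 4, 4, 2, 1, 1, 1, 1, 1, 1, 1, 1) = 59093496

Hook-length formula: f^λ = n! / Π hook(c), product over all cells c of the Young diagram. For λ = (4, 4, 4, 2, 1, 1, 1, 1, 1, 1, 1, 1), n = 22 boxes. Hook lengths by row (left-to-right, top-to-bottom): [15, 6, 4, 3]; [14, 5, 3, 2]; [13, 4, 2, 1]; [10, 1]; [8]; [7]; [6]; [5]; [4]; [3]; [2]; [1]. Product of hooks = 19020718080000. So f^λ = 22! / 19020718080000 = 1124000727777607680000 / 19020718080000 = 59093496.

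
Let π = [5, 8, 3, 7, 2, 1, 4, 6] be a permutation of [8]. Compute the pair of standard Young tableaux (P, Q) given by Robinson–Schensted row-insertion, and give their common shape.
P = [1, 4, 6] / [2, 7] / [3, 8] / [5];  Q = [1, 2, 8] / [3, 4] / [5, 7] / [6];  common shape = (3, 2, 2, 1)

Row-insert the values π_1, π_2, … into P one at a time, bumping the leftmost entry strictly greater than the inserted value down to the next row. The recording tableau Q records, in position (i, j), the step at which that cell was added to P.
  Insert 5 (step 1): P = [5];  Q = [1]
  Insert 8 (step 2): P = [5, 8];  Q = [1, 2]
  Insert 3 (step 3): P = [3, 8] / [5];  Q = [1, 2] / [3]
  Insert 7 (step 4): P = [3, 7] / [5, 8];  Q = [1, 2] / [3, 4]
  Insert 2 (step 5): P = [2, 7] / [3, 8] / [5];  Q = [1, 2] / [3, 4] / [5]
  Insert 1 (step 6): P = [1, 7] / [2, 8] / [3] / [5];  Q = [1, 2] / [3, 4] / [5] / [6]
  Insert 4 (step 7): P = [1, 4] / [2, 7] / [3, 8] / [5];  Q = [1, 2] / [3, 4] / [5, 7] / [6]
  Insert 6 (step 8): P = [1, 4, 6] / [2, 7] / [3, 8] / [5];  Q = [1, 2, 8] / [3, 4] / [5, 7] / [6]
Final shape: (3, 2, 2, 1).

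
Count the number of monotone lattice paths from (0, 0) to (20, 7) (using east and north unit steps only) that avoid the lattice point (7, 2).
Number of paths = 579582

Total paths from (0, 0) to (20, 7): C(27, 20) = 888030. Paths through (7, 2): (paths (0, 0) → (7, 2)) × (paths (7, 2) → (20, 7)) = C(9, 7) · C(18, 13) = 36 · 8568 = 308448. Avoidance count = 888030 − 308448 = 579582.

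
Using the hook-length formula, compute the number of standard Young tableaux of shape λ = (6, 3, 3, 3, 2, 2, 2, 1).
# SYT of shape (6, 3, 3, 3, 2, 2, 2, 1) = 818611200

Hook-length formula: f^λ = n! / Π hook(c), product over all cells c of the Young diagram. For λ = (6, 3, 3, 3, 2, 2, 2, 1), n = 22 boxes. Hook lengths by row (left-to-right, top-to-bottom): [13, 11, 7, 3, 2, 1]; [9, 7, 3]; [8, 6, 2]; [7, 5, 1]; [5, 3]; [4, 2]; [3, 1]; [1]. Product of hooks = 1373058086400. So f^λ = 22! / 1373058086400 = 1124000727777607680000 / 1373058086400 = 818611200.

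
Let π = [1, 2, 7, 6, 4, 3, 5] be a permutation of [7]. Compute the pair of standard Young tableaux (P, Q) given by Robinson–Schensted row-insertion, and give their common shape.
P = [1, 2, 3, 5] / [4] / [6] / [7];  Q = [1, 2, 3, 7] / [4] / [5] / [6];  common shape = (4, 1, 1, 1)

Row-insert the values π_1, π_2, … into P one at a time, bumping the leftmost entry strictly greater than the inserted value down to the next row. The recording tableau Q records, in position (i, j), the step at which that cell was added to P.
  Insert 1 (step 1): P = [1];  Q = [1]
  Insert 2 (step 2): P = [1, 2];  Q = [1, 2]
  Insert 7 (step 3): P = [1, 2, 7];  Q = [1, 2, 3]
  Insert 6 (step 4): P = [1, 2, 6] / [7];  Q = [1, 2, 3] / [4]
  Insert 4 (step 5): P = [1, 2, 4] / [6] / [7];  Q = [1, 2, 3] / [4] / [5]
  Insert 3 (step 6): P = [1, 2, 3] / [4] / [6] / [7];  Q = [1, 2, 3] / [4] / [5] / [6]
  Insert 5 (step 7): P = [1, 2, 3, 5] / [4] / [6] / [7];  Q = [1, 2, 3, 7] / [4] / [5] / [6]
Final shape: (4, 1, 1, 1).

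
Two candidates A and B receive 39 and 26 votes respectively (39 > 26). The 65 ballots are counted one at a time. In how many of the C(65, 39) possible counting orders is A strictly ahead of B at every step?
Strict-lead orderings = 200519284375732896

Total orderings of the 65 votes with 39 for A: C(65, 39) = 1002596421878664480. By the Bertrand ballot formula (Cycle Lemma / reflection principle), the number of orderings in which A is strictly ahead of B throughout is (p − q)/(p + q) · C(p + q, p) = (39 − 26)/(39 + 26) · 1002596421878664480 = 200519284375732896.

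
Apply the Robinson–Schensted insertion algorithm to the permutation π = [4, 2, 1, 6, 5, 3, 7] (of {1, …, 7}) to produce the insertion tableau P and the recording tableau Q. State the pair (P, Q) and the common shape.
P = [1, 3, 7] / [2, 5] / [4, 6];  Q = [1, 4, 7] / [2, 5] / [3, 6];  common shape = (3, 2, 2)

Row-insert the values π_1, π_2, … into P one at a time, bumping the leftmost entry strictly greater than the inserted value down to the next row. The recording tableau Q records, in position (i, j), the step at which that cell was added to P.
  Insert 4 (step 1): P = [4];  Q = [1]
  Insert 2 (step 2): P = [2] / [4];  Q = [1] / [2]
  Insert 1 (step 3): P = [1] / [2] / [4];  Q = [1] / [2] / [3]
  Insert 6 (step 4): P = [1, 6] / [2] / [4];  Q = [1, 4] / [2] / [3]
  Insert 5 (step 5): P = [1, 5] / [2, 6] / [4];  Q = [1, 4] / [2, 5] / [3]
  Insert 3 (step 6): P = [1, 3] / [2, 5] / [4, 6];  Q = [1, 4] / [2, 5] / [3, 6]
  Insert 7 (step 7): P = [1, 3, 7] / [2, 5] / [4, 6];  Q = [1, 4, 7] / [2, 5] / [3, 6]
Final shape: (3, 2, 2).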